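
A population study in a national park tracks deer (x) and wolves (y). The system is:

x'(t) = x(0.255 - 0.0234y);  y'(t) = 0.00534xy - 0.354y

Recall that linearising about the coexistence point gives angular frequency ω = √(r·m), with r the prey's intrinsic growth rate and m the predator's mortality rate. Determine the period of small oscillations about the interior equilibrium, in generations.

T ≈ 20.9 generations

Here r = 0.255 and m = 0.354, so r·m = 0.0903.
ω = √0.0903 = 0.3 per generation, hence T = 2π/ω ≈ 20.9 generations.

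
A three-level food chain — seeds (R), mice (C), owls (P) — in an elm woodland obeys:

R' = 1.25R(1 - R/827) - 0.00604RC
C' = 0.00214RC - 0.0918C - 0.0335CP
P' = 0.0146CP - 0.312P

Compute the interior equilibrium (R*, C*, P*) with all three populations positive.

From dP/dt = 0: 0.0146C* = 0.312, so C* = 21.4.
From dR/dt = 0: 1.25(1 - R*/827) = 0.00604·21.4, giving R* = 827·(1 - 0.103) = 742.
From dC/dt = 0: 0.00214·742 - 0.0918 = 0.0335P*, so P* = 1.5/0.0335 = 44.6.

R* ≈ 742, C* ≈ 21.4, P* ≈ 44.6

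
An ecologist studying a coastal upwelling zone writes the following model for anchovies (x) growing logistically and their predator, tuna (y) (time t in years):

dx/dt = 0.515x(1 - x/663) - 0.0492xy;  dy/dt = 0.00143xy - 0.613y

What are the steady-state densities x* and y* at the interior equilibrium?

x* ≈ 429, y* ≈ 3.7

From dy/dt = 0 with y > 0: 0.00143x* = 0.613, so x* = 429.
Substitute into dx/dt = 0: 0.515(1 - 429/663) = 0.0492y*.
The bracket is 0.353, giving y* = 0.182/0.0492 = 3.7.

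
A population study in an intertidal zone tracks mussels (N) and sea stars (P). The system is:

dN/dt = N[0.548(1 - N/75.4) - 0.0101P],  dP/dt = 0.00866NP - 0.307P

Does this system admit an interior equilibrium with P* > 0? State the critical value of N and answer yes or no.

Threshold N = 35.5; K > 35.5, so yes, the predator persists.

The predator equation gives dP/dt > 0 only when N > 0.307/0.00866 = 35.5.
Without the predator, N → K = 75.4. Since 75.4 > 35.5, the predator can invade and persist.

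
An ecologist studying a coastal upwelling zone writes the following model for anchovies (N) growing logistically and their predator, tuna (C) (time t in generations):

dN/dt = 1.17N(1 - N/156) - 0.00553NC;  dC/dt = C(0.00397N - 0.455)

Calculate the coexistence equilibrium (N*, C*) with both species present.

N* ≈ 115, C* ≈ 56.1

From dC/dt = 0 with C > 0: 0.00397N* = 0.455, so N* = 115.
Substitute into dN/dt = 0: 1.17(1 - 115/156) = 0.00553C*.
The bracket is 0.265, giving C* = 0.31/0.00553 = 56.1.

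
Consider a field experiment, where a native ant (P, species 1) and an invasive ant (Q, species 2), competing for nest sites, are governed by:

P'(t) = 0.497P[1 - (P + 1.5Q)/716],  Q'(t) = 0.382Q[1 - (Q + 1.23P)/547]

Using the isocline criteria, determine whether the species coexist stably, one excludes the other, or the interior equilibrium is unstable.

Compare the nullcline intercepts: K1/α12 = 716/1.5 = 477 < K2 = 547; K2/α21 = 547/1.23 = 445 < K1 = 716.
Since both are reversed, neither can invade when rare; the interior point is a saddle.

unstable coexistence (outcome depends on initial conditions)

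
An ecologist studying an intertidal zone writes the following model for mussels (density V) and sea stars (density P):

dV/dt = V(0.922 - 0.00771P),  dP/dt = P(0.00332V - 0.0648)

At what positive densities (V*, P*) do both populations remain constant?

V* ≈ 19.5, P* ≈ 120

Set dP/dt = 0 with P > 0: 0.00332V - 0.0648 = 0, so V* = 0.0648/0.00332 = 19.5.
Set dV/dt = 0 with V > 0: 0.922 - 0.00771P = 0, so P* = 0.922/0.00771 = 120.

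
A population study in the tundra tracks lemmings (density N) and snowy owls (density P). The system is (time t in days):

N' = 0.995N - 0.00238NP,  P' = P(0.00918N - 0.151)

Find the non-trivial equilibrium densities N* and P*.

Set dP/dt = 0 with P > 0: 0.00918N - 0.151 = 0, so N* = 0.151/0.00918 = 16.4.
Set dN/dt = 0 with N > 0: 0.995 - 0.00238P = 0, so P* = 0.995/0.00238 = 418.

N* ≈ 16.4, P* ≈ 418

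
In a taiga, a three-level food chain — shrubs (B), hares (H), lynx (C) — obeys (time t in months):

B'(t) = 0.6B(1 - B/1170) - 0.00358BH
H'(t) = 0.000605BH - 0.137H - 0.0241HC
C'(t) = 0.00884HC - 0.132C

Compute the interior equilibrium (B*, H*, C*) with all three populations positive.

From dC/dt = 0: 0.00884H* = 0.132, so H* = 14.9.
From dB/dt = 0: 0.6(1 - B*/1170) = 0.00358·14.9, giving B* = 1170·(1 - 0.0891) = 1070.
From dH/dt = 0: 0.000605·1070 - 0.137 = 0.0241C*, so C* = 0.508/0.0241 = 21.1.

B* ≈ 1070, H* ≈ 14.9, C* ≈ 21.1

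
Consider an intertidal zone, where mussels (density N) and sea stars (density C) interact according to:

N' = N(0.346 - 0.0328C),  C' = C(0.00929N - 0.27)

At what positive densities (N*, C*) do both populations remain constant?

N* ≈ 29.1, C* ≈ 10.5

Set dC/dt = 0 with C > 0: 0.00929N - 0.27 = 0, so N* = 0.27/0.00929 = 29.1.
Set dN/dt = 0 with N > 0: 0.346 - 0.0328C = 0, so C* = 0.346/0.0328 = 10.5.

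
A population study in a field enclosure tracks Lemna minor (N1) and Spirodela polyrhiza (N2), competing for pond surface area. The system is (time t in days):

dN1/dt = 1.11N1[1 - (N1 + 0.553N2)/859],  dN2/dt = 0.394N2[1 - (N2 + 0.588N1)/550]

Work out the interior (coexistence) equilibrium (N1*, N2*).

N1* ≈ 822, N2* ≈ 66.5

Setting both brackets to zero gives the nullclines N1 + 0.553N2 = 859 and 0.588N1 + N2 = 550.
Substituting N2 = 550 - 0.588N1 into the first: N1(1 - 0.553·0.588) = 859 - 0.553·550.
So N1* = 555/0.675 = 822, and then N2* = 550 - 0.588·822 = 66.5.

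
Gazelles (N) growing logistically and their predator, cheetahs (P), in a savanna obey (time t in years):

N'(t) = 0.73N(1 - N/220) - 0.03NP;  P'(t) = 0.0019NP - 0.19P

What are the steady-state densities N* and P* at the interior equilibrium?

From dP/dt = 0 with P > 0: 0.0019N* = 0.19, so N* = 100.
Substitute into dN/dt = 0: 0.73(1 - 100/220) = 0.03P*.
The bracket is 0.545, giving P* = 0.398/0.03 = 13.3.

N* ≈ 100, P* ≈ 13.3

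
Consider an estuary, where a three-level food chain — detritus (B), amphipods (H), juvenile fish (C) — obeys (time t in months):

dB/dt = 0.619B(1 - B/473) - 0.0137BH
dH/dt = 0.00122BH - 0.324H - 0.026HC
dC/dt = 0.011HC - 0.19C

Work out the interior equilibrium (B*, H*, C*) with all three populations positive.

B* ≈ 292, H* ≈ 17.3, C* ≈ 1.25

From dC/dt = 0: 0.011H* = 0.19, so H* = 17.3.
From dB/dt = 0: 0.619(1 - B*/473) = 0.0137·17.3, giving B* = 473·(1 - 0.382) = 292.
From dH/dt = 0: 0.00122·292 - 0.324 = 0.026C*, so C* = 0.0325/0.026 = 1.25.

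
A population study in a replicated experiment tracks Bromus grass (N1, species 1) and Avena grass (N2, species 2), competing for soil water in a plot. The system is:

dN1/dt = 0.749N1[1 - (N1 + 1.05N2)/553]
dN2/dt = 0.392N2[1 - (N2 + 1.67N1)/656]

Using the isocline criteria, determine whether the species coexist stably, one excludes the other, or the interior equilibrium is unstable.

unstable coexistence (outcome depends on initial conditions)

Compare the nullcline intercepts: K1/α12 = 553/1.05 = 527 < K2 = 656; K2/α21 = 656/1.67 = 393 < K1 = 553.
Since both are reversed, neither can invade when rare; the interior point is a saddle.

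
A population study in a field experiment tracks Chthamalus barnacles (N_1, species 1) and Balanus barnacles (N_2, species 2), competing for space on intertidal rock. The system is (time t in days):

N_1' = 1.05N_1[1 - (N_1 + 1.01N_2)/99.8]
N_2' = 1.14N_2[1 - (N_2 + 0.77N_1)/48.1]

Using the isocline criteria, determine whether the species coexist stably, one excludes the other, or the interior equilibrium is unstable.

Compare the nullcline intercepts: K1/α12 = 99.8/1.01 = 98.8 > K2 = 48.1; K2/α21 = 48.1/0.77 = 62.5 < K1 = 99.8.
Since the inequalities point opposite ways, species 1 can invade but species 2 cannot.

species 1 excludes species 2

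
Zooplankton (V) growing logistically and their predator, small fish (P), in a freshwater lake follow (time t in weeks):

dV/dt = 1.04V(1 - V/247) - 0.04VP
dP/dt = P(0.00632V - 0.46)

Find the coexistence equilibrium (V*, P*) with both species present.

V* ≈ 72.8, P* ≈ 18.3

From dP/dt = 0 with P > 0: 0.00632V* = 0.46, so V* = 72.8.
Substitute into dV/dt = 0: 1.04(1 - 72.8/247) = 0.04P*.
The bracket is 0.705, giving P* = 0.734/0.04 = 18.3.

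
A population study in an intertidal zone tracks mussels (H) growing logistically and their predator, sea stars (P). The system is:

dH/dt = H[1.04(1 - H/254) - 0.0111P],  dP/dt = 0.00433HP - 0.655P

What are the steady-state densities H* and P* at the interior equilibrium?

H* ≈ 151, P* ≈ 37.9

From dP/dt = 0 with P > 0: 0.00433H* = 0.655, so H* = 151.
Substitute into dH/dt = 0: 1.04(1 - 151/254) = 0.0111P*.
The bracket is 0.404, giving P* = 0.421/0.0111 = 37.9.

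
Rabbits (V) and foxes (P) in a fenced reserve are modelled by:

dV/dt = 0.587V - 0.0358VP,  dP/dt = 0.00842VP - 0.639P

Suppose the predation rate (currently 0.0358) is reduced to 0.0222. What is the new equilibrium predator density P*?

P* ≈ 26.4

At the interior fixed point, setting dV/dt = 0 with V > 0 fixes P* = (prey growth rate)/(VP coefficient) — independent of the other coefficients.
With the change, P* = 0.587/0.0222 = 26.4; it rises from 16.4.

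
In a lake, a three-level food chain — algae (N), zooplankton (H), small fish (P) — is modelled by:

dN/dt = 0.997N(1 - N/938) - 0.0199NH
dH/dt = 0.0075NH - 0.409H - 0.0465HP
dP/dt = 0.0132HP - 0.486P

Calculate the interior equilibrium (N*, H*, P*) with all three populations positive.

From dP/dt = 0: 0.0132H* = 0.486, so H* = 36.8.
From dN/dt = 0: 0.997(1 - N*/938) = 0.0199·36.8, giving N* = 938·(1 - 0.735) = 249.
From dH/dt = 0: 0.0075·249 - 0.409 = 0.0465P*, so P* = 1.46/0.0465 = 31.3.

N* ≈ 249, H* ≈ 36.8, P* ≈ 31.3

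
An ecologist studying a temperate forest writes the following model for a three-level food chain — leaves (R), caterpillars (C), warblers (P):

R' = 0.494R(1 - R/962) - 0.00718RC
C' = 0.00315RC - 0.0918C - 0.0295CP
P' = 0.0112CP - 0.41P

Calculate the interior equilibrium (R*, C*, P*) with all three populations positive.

R* ≈ 450, C* ≈ 36.6, P* ≈ 45

From dP/dt = 0: 0.0112C* = 0.41, so C* = 36.6.
From dR/dt = 0: 0.494(1 - R*/962) = 0.00718·36.6, giving R* = 962·(1 - 0.532) = 450.
From dC/dt = 0: 0.00315·450 - 0.0918 = 0.0295P*, so P* = 1.33/0.0295 = 45.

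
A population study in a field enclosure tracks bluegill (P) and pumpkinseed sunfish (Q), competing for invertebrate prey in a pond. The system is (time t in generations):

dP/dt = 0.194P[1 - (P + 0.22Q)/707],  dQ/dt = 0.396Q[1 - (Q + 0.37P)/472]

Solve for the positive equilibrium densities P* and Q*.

Setting both brackets to zero gives the nullclines P + 0.22Q = 707 and 0.37P + Q = 472.
Substituting Q = 472 - 0.37P into the first: P(1 - 0.22·0.37) = 707 - 0.22·472.
So P* = 603/0.919 = 657, and then Q* = 472 - 0.37·657 = 229.

P* ≈ 657, Q* ≈ 229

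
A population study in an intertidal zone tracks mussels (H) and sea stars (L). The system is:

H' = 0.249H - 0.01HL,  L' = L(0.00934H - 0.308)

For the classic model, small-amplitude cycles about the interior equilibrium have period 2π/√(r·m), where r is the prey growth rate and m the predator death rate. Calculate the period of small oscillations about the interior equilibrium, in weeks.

Here r = 0.249 and m = 0.308, so r·m = 0.0767.
ω = √0.0767 = 0.277 per week, hence T = 2π/ω ≈ 22.7 weeks.

T ≈ 22.7 weeks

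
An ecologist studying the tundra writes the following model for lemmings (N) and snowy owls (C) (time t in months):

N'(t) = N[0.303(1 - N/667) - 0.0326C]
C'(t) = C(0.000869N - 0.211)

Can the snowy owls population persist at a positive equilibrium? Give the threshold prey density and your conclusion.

The predator equation gives dC/dt > 0 only when N > 0.211/0.000869 = 243.
Without the predator, N → K = 667. Since 667 > 243, the predator can invade and persist.

Threshold N = 243; K > 243, so yes, the predator persists.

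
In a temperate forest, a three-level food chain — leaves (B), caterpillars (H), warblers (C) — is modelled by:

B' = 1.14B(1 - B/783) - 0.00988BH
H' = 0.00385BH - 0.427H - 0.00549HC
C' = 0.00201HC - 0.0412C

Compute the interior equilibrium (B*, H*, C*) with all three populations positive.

From dC/dt = 0: 0.00201H* = 0.0412, so H* = 20.5.
From dB/dt = 0: 1.14(1 - B*/783) = 0.00988·20.5, giving B* = 783·(1 - 0.178) = 644.
From dH/dt = 0: 0.00385·644 - 0.427 = 0.00549C*, so C* = 2.05/0.00549 = 374.

B* ≈ 644, H* ≈ 20.5, C* ≈ 374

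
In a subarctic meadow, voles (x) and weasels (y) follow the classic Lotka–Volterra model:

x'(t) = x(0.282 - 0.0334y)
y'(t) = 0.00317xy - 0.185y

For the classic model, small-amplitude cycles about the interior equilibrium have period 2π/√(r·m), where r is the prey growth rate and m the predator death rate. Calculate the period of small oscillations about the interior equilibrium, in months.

Here r = 0.282 and m = 0.185, so r·m = 0.0522.
ω = √0.0522 = 0.228 per month, hence T = 2π/ω ≈ 27.5 months.

T ≈ 27.5 months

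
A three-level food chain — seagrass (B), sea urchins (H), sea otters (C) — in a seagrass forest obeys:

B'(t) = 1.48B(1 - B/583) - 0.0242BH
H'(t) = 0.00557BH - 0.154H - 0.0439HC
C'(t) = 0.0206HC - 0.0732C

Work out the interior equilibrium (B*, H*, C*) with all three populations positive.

B* ≈ 549, H* ≈ 3.55, C* ≈ 66.2

From dC/dt = 0: 0.0206H* = 0.0732, so H* = 3.55.
From dB/dt = 0: 1.48(1 - B*/583) = 0.0242·3.55, giving B* = 583·(1 - 0.0581) = 549.
From dH/dt = 0: 0.00557·549 - 0.154 = 0.0439C*, so C* = 2.9/0.0439 = 66.2.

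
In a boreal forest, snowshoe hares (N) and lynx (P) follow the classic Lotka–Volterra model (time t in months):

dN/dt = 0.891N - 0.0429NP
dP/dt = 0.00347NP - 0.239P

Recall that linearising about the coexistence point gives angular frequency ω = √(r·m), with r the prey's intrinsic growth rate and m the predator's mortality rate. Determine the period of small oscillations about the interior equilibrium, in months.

Here r = 0.891 and m = 0.239, so r·m = 0.213.
ω = √0.213 = 0.461 per month, hence T = 2π/ω ≈ 13.6 months.

T ≈ 13.6 months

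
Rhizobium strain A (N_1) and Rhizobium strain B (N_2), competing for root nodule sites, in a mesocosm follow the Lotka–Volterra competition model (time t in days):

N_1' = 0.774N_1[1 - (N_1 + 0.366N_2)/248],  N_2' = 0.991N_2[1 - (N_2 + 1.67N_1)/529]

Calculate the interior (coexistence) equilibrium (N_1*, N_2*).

N_1* ≈ 140, N_2* ≈ 295

Setting both brackets to zero gives the nullclines N_1 + 0.366N_2 = 248 and 1.67N_1 + N_2 = 529.
Substituting N_2 = 529 - 1.67N_1 into the first: N_1(1 - 0.366·1.67) = 248 - 0.366·529.
So N_1* = 54.4/0.389 = 140, and then N_2* = 529 - 1.67·140 = 295.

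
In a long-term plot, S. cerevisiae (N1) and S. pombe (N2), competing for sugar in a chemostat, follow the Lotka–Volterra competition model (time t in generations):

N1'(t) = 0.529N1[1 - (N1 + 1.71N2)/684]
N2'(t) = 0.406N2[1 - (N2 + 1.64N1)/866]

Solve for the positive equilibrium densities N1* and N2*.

N1* ≈ 442, N2* ≈ 142

Setting both brackets to zero gives the nullclines N1 + 1.71N2 = 684 and 1.64N1 + N2 = 866.
Substituting N2 = 866 - 1.64N1 into the first: N1(1 - 1.71·1.64) = 684 - 1.71·866.
So N1* = -797/-1.8 = 442, and then N2* = 866 - 1.64·442 = 142.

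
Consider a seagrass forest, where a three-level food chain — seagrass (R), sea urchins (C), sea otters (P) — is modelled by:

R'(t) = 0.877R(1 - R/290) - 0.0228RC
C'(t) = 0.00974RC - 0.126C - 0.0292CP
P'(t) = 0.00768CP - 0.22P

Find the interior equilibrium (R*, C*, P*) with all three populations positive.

From dP/dt = 0: 0.00768C* = 0.22, so C* = 28.6.
From dR/dt = 0: 0.877(1 - R*/290) = 0.0228·28.6, giving R* = 290·(1 - 0.745) = 74.
From dC/dt = 0: 0.00974·74 - 0.126 = 0.0292P*, so P* = 0.595/0.0292 = 20.4.

R* ≈ 74, C* ≈ 28.6, P* ≈ 20.4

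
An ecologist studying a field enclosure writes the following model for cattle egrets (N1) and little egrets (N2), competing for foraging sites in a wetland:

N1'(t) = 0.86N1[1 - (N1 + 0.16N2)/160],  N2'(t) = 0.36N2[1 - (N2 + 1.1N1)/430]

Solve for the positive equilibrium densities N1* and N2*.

Setting both brackets to zero gives the nullclines N1 + 0.16N2 = 160 and 1.1N1 + N2 = 430.
Substituting N2 = 430 - 1.1N1 into the first: N1(1 - 0.16·1.1) = 160 - 0.16·430.
So N1* = 91.2/0.824 = 111, and then N2* = 430 - 1.1·111 = 308.

N1* ≈ 111, N2* ≈ 308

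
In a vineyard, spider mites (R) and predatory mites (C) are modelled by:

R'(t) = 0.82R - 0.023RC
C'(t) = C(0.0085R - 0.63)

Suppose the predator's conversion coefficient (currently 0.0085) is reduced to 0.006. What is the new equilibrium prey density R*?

R* ≈ 105

At the interior fixed point, setting dC/dt = 0 with C > 0 fixes R* = (predator death rate)/(RC coefficient) — independent of the other coefficients.
With the change, R* = 0.63/0.006 = 105; it rises from 74.1.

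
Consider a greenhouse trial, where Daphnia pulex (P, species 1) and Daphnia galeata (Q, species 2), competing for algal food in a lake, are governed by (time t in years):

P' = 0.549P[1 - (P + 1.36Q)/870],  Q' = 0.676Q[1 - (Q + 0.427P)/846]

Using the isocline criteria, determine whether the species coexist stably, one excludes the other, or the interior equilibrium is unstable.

Compare the nullcline intercepts: K1/α12 = 870/1.36 = 640 < K2 = 846; K2/α21 = 846/0.427 = 1980 > K1 = 870.
Since the inequalities point opposite ways, species 2 can invade but species 1 cannot.

species 2 excludes species 1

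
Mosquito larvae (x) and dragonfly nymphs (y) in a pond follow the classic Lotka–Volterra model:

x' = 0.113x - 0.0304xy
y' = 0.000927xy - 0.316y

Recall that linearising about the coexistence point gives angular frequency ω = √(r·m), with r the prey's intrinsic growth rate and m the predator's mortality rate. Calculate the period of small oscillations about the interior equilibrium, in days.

Here r = 0.113 and m = 0.316, so r·m = 0.0357.
ω = √0.0357 = 0.189 per day, hence T = 2π/ω ≈ 33.3 days.

T ≈ 33.3 days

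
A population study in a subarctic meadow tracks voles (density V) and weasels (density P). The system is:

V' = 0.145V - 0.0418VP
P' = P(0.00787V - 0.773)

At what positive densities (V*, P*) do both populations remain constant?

Set dP/dt = 0 with P > 0: 0.00787V - 0.773 = 0, so V* = 0.773/0.00787 = 98.2.
Set dV/dt = 0 with V > 0: 0.145 - 0.0418P = 0, so P* = 0.145/0.0418 = 3.47.

V* ≈ 98.2, P* ≈ 3.47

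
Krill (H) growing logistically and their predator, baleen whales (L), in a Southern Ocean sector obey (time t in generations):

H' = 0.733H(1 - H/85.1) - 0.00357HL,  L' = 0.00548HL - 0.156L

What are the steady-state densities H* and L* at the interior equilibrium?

H* ≈ 28.5, L* ≈ 137

From dL/dt = 0 with L > 0: 0.00548H* = 0.156, so H* = 28.5.
Substitute into dH/dt = 0: 0.733(1 - 28.5/85.1) = 0.00357L*.
The bracket is 0.665, giving L* = 0.488/0.00357 = 137.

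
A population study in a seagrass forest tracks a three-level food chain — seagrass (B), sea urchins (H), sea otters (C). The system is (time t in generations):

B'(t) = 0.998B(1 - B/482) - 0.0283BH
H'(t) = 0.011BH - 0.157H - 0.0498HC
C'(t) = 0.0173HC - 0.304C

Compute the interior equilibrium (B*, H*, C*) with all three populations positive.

B* ≈ 242, H* ≈ 17.6, C* ≈ 50.3

From dC/dt = 0: 0.0173H* = 0.304, so H* = 17.6.
From dB/dt = 0: 0.998(1 - B*/482) = 0.0283·17.6, giving B* = 482·(1 - 0.498) = 242.
From dH/dt = 0: 0.011·242 - 0.157 = 0.0498C*, so C* = 2.5/0.0498 = 50.3.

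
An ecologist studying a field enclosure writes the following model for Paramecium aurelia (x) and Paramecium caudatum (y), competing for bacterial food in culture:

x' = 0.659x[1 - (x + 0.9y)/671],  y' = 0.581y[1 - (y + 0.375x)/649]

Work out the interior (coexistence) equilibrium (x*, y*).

x* ≈ 131, y* ≈ 600

Setting both brackets to zero gives the nullclines x + 0.9y = 671 and 0.375x + y = 649.
Substituting y = 649 - 0.375x into the first: x(1 - 0.9·0.375) = 671 - 0.9·649.
So x* = 86.9/0.662 = 131, and then y* = 649 - 0.375·131 = 600.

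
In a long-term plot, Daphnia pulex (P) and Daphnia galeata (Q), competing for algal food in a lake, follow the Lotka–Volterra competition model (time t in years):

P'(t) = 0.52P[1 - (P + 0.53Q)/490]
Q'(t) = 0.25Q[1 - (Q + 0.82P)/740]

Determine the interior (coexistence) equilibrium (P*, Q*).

P* ≈ 173, Q* ≈ 598

Setting both brackets to zero gives the nullclines P + 0.53Q = 490 and 0.82P + Q = 740.
Substituting Q = 740 - 0.82P into the first: P(1 - 0.53·0.82) = 490 - 0.53·740.
So P* = 97.8/0.565 = 173, and then Q* = 740 - 0.82·173 = 598.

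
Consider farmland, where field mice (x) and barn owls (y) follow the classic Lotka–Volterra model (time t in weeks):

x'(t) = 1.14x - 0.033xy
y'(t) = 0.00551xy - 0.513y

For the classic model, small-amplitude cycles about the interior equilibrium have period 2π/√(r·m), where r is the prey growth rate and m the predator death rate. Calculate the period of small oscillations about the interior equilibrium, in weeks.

Here r = 1.14 and m = 0.513, so r·m = 0.585.
ω = √0.585 = 0.765 per week, hence T = 2π/ω ≈ 8.22 weeks.

T ≈ 8.22 weeks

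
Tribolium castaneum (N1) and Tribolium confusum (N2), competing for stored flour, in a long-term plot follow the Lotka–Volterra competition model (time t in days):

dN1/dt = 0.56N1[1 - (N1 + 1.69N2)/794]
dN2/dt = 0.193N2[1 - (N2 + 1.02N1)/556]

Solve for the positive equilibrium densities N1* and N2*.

Setting both brackets to zero gives the nullclines N1 + 1.69N2 = 794 and 1.02N1 + N2 = 556.
Substituting N2 = 556 - 1.02N1 into the first: N1(1 - 1.69·1.02) = 794 - 1.69·556.
So N1* = -146/-0.724 = 201, and then N2* = 556 - 1.02·201 = 351.

N1* ≈ 201, N2* ≈ 351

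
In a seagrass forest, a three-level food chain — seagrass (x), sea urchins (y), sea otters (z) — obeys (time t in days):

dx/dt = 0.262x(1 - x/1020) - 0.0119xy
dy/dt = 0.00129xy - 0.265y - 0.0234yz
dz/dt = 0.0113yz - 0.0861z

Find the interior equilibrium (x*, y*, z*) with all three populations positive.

x* ≈ 667, y* ≈ 7.62, z* ≈ 25.4

From dz/dt = 0: 0.0113y* = 0.0861, so y* = 7.62.
From dx/dt = 0: 0.262(1 - x*/1020) = 0.0119·7.62, giving x* = 1020·(1 - 0.346) = 667.
From dy/dt = 0: 0.00129·667 - 0.265 = 0.0234z*, so z* = 0.595/0.0234 = 25.4.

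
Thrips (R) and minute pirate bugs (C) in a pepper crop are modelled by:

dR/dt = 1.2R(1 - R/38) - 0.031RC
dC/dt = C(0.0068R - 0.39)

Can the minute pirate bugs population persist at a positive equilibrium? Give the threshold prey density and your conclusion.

The predator equation gives dC/dt > 0 only when R > 0.39/0.0068 = 57.4.
Without the predator, R → K = 38. Since 38 < 57.4, the predator cannot invade.

Threshold R = 57.4; K < 57.4, so no, the predator goes extinct.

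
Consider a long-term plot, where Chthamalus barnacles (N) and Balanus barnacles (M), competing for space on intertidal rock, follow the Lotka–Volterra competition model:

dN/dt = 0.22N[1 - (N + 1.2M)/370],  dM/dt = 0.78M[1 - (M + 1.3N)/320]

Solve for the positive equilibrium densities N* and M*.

Setting both brackets to zero gives the nullclines N + 1.2M = 370 and 1.3N + M = 320.
Substituting M = 320 - 1.3N into the first: N(1 - 1.2·1.3) = 370 - 1.2·320.
So N* = -14/-0.56 = 25, and then M* = 320 - 1.3·25 = 288.

N* ≈ 25, M* ≈ 288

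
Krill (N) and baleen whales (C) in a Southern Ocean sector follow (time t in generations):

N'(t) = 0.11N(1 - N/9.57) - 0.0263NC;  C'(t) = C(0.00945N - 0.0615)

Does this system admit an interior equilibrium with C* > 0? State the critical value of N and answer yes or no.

Threshold N = 6.51; K > 6.51, so yes, the predator persists.

The predator equation gives dC/dt > 0 only when N > 0.0615/0.00945 = 6.51.
Without the predator, N → K = 9.57. Since 9.57 > 6.51, the predator can invade and persist.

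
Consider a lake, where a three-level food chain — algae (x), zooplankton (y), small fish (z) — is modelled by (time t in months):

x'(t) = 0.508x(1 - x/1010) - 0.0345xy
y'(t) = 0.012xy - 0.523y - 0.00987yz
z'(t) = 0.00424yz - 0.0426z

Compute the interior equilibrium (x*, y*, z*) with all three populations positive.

From dz/dt = 0: 0.00424y* = 0.0426, so y* = 10.
From dx/dt = 0: 0.508(1 - x*/1010) = 0.0345·10, giving x* = 1010·(1 - 0.682) = 321.
From dy/dt = 0: 0.012·321 - 0.523 = 0.00987z*, so z* = 3.33/0.00987 = 337.

x* ≈ 321, y* ≈ 10, z* ≈ 337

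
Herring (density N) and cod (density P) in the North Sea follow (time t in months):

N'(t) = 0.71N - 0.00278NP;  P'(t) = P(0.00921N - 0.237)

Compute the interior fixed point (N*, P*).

Set dP/dt = 0 with P > 0: 0.00921N - 0.237 = 0, so N* = 0.237/0.00921 = 25.7.
Set dN/dt = 0 with N > 0: 0.71 - 0.00278P = 0, so P* = 0.71/0.00278 = 255.

N* ≈ 25.7, P* ≈ 255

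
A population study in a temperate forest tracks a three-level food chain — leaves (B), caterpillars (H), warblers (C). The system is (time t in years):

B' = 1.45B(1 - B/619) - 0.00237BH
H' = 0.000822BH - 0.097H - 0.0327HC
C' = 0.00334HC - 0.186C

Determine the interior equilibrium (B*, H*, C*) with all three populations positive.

From dC/dt = 0: 0.00334H* = 0.186, so H* = 55.7.
From dB/dt = 0: 1.45(1 - B*/619) = 0.00237·55.7, giving B* = 619·(1 - 0.091) = 563.
From dH/dt = 0: 0.000822·563 - 0.097 = 0.0327C*, so C* = 0.366/0.0327 = 11.2.

B* ≈ 563, H* ≈ 55.7, C* ≈ 11.2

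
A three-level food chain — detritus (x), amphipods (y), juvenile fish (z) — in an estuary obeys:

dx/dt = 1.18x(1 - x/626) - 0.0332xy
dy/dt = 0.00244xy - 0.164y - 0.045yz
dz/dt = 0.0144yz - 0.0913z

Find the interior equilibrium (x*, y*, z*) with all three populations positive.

From dz/dt = 0: 0.0144y* = 0.0913, so y* = 6.34.
From dx/dt = 0: 1.18(1 - x*/626) = 0.0332·6.34, giving x* = 626·(1 - 0.178) = 514.
From dy/dt = 0: 0.00244·514 - 0.164 = 0.045z*, so z* = 1.09/0.045 = 24.2.

x* ≈ 514, y* ≈ 6.34, z* ≈ 24.2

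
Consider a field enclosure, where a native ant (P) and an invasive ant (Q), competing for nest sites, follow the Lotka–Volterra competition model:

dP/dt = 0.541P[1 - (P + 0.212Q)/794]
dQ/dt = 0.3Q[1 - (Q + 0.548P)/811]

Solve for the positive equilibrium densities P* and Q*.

Setting both brackets to zero gives the nullclines P + 0.212Q = 794 and 0.548P + Q = 811.
Substituting Q = 811 - 0.548P into the first: P(1 - 0.212·0.548) = 794 - 0.212·811.
So P* = 622/0.884 = 704, and then Q* = 811 - 0.548·704 = 425.

P* ≈ 704, Q* ≈ 425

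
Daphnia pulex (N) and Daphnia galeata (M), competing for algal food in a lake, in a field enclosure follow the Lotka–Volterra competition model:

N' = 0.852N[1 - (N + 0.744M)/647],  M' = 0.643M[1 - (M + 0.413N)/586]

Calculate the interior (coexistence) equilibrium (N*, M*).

N* ≈ 305, M* ≈ 460

Setting both brackets to zero gives the nullclines N + 0.744M = 647 and 0.413N + M = 586.
Substituting M = 586 - 0.413N into the first: N(1 - 0.744·0.413) = 647 - 0.744·586.
So N* = 211/0.693 = 305, and then M* = 586 - 0.413·305 = 460.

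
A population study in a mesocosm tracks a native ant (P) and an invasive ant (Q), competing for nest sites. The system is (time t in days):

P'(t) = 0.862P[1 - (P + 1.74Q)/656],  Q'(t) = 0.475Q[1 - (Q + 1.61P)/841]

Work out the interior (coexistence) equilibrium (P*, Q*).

Setting both brackets to zero gives the nullclines P + 1.74Q = 656 and 1.61P + Q = 841.
Substituting Q = 841 - 1.61P into the first: P(1 - 1.74·1.61) = 656 - 1.74·841.
So P* = -807/-1.8 = 448, and then Q* = 841 - 1.61·448 = 119.

P* ≈ 448, Q* ≈ 119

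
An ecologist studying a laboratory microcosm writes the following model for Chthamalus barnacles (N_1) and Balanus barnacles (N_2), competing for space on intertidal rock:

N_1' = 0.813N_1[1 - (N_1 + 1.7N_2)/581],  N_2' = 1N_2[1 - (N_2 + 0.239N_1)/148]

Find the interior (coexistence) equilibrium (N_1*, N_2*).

N_1* ≈ 555, N_2* ≈ 15.4

Setting both brackets to zero gives the nullclines N_1 + 1.7N_2 = 581 and 0.239N_1 + N_2 = 148.
Substituting N_2 = 148 - 0.239N_1 into the first: N_1(1 - 1.7·0.239) = 581 - 1.7·148.
So N_1* = 329/0.594 = 555, and then N_2* = 148 - 0.239·555 = 15.4.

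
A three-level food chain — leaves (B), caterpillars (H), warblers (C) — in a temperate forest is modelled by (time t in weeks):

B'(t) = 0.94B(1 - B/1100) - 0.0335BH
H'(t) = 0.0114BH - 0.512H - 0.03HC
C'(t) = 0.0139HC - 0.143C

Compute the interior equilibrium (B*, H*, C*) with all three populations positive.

B* ≈ 697, H* ≈ 10.3, C* ≈ 248

From dC/dt = 0: 0.0139H* = 0.143, so H* = 10.3.
From dB/dt = 0: 0.94(1 - B*/1100) = 0.0335·10.3, giving B* = 1100·(1 - 0.367) = 697.
From dH/dt = 0: 0.0114·697 - 0.512 = 0.03C*, so C* = 7.43/0.03 = 248.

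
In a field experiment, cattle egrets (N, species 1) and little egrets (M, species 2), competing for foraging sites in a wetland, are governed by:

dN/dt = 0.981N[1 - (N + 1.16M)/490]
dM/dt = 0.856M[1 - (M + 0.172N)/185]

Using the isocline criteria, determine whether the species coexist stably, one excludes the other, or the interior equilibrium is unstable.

Compare the nullcline intercepts: K1/α12 = 490/1.16 = 422 > K2 = 185; K2/α21 = 185/0.172 = 1080 > K1 = 490.
Since both inequalities hold, each species can invade when rare, so the interior equilibrium is stable.

stable coexistence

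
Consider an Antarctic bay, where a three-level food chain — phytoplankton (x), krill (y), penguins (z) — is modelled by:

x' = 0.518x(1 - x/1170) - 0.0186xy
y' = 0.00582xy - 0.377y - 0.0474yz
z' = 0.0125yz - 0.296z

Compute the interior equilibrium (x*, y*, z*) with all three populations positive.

From dz/dt = 0: 0.0125y* = 0.296, so y* = 23.7.
From dx/dt = 0: 0.518(1 - x*/1170) = 0.0186·23.7, giving x* = 1170·(1 - 0.85) = 175.
From dy/dt = 0: 0.00582·175 - 0.377 = 0.0474z*, so z* = 0.642/0.0474 = 13.6.

x* ≈ 175, y* ≈ 23.7, z* ≈ 13.6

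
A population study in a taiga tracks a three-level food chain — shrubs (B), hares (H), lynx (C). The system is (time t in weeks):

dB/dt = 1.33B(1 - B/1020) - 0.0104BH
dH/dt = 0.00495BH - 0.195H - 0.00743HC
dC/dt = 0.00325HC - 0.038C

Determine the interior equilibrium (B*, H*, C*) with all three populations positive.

B* ≈ 927, H* ≈ 11.7, C* ≈ 591

From dC/dt = 0: 0.00325H* = 0.038, so H* = 11.7.
From dB/dt = 0: 1.33(1 - B*/1020) = 0.0104·11.7, giving B* = 1020·(1 - 0.0914) = 927.
From dH/dt = 0: 0.00495·927 - 0.195 = 0.00743C*, so C* = 4.39/0.00743 = 591.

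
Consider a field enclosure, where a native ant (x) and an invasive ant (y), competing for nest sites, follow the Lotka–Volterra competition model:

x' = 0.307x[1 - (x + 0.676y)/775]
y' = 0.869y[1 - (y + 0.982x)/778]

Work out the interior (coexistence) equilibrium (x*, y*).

x* ≈ 741, y* ≈ 50.4

Setting both brackets to zero gives the nullclines x + 0.676y = 775 and 0.982x + y = 778.
Substituting y = 778 - 0.982x into the first: x(1 - 0.676·0.982) = 775 - 0.676·778.
So x* = 249/0.336 = 741, and then y* = 778 - 0.982·741 = 50.4.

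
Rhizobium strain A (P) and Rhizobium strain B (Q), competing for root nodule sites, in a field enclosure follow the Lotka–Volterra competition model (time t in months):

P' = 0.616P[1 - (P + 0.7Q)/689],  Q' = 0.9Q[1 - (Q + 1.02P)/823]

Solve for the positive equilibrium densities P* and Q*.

Setting both brackets to zero gives the nullclines P + 0.7Q = 689 and 1.02P + Q = 823.
Substituting Q = 823 - 1.02P into the first: P(1 - 0.7·1.02) = 689 - 0.7·823.
So P* = 113/0.286 = 395, and then Q* = 823 - 1.02·395 = 420.

P* ≈ 395, Q* ≈ 420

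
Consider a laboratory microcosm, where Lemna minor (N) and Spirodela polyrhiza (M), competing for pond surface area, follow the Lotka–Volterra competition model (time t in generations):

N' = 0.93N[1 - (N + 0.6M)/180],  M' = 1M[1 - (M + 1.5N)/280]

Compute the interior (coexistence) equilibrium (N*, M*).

N* ≈ 120, M* ≈ 100

Setting both brackets to zero gives the nullclines N + 0.6M = 180 and 1.5N + M = 280.
Substituting M = 280 - 1.5N into the first: N(1 - 0.6·1.5) = 180 - 0.6·280.
So N* = 12/0.1 = 120, and then M* = 280 - 1.5·120 = 100.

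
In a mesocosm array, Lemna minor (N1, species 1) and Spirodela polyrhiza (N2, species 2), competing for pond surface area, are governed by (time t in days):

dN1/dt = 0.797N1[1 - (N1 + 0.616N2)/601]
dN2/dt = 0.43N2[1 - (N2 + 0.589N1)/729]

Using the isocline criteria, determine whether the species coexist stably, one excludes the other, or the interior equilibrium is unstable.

Compare the nullcline intercepts: K1/α12 = 601/0.616 = 976 > K2 = 729; K2/α21 = 729/0.589 = 1240 > K1 = 601.
Since both inequalities hold, each species can invade when rare, so the interior equilibrium is stable.

stable coexistence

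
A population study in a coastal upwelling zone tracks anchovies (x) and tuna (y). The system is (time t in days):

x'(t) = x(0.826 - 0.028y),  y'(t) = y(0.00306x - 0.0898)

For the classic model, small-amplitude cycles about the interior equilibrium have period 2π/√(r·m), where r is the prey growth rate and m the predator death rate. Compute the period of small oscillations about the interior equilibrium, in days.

Here r = 0.826 and m = 0.0898, so r·m = 0.0742.
ω = √0.0742 = 0.272 per day, hence T = 2π/ω ≈ 23.1 days.

T ≈ 23.1 days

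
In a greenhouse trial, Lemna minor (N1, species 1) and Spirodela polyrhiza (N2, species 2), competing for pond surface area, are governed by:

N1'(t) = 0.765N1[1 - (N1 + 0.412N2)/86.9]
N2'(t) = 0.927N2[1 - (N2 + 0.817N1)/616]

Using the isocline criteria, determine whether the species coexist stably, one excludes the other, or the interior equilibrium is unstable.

Compare the nullcline intercepts: K1/α12 = 86.9/0.412 = 211 < K2 = 616; K2/α21 = 616/0.817 = 754 > K1 = 86.9.
Since the inequalities point opposite ways, species 2 can invade but species 1 cannot.

species 2 excludes species 1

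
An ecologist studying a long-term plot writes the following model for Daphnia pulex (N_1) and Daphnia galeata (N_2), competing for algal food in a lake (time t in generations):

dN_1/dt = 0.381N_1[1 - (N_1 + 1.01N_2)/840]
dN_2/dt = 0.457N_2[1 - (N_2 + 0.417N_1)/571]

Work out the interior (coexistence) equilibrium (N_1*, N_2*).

Setting both brackets to zero gives the nullclines N_1 + 1.01N_2 = 840 and 0.417N_1 + N_2 = 571.
Substituting N_2 = 571 - 0.417N_1 into the first: N_1(1 - 1.01·0.417) = 840 - 1.01·571.
So N_1* = 263/0.579 = 455, and then N_2* = 571 - 0.417·455 = 381.

N_1* ≈ 455, N_2* ≈ 381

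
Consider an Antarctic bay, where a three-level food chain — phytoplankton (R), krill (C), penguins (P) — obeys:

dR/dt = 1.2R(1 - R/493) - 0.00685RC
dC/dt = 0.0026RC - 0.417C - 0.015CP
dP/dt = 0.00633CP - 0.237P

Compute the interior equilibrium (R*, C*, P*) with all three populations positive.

From dP/dt = 0: 0.00633C* = 0.237, so C* = 37.4.
From dR/dt = 0: 1.2(1 - R*/493) = 0.00685·37.4, giving R* = 493·(1 - 0.214) = 388.
From dC/dt = 0: 0.0026·388 - 0.417 = 0.015P*, so P* = 0.591/0.015 = 39.4.

R* ≈ 388, C* ≈ 37.4, P* ≈ 39.4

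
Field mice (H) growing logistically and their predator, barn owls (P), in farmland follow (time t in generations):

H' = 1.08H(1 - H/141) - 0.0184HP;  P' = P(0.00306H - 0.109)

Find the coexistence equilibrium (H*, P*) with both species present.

H* ≈ 35.6, P* ≈ 43.9

From dP/dt = 0 with P > 0: 0.00306H* = 0.109, so H* = 35.6.
Substitute into dH/dt = 0: 1.08(1 - 35.6/141) = 0.0184P*.
The bracket is 0.747, giving P* = 0.807/0.0184 = 43.9.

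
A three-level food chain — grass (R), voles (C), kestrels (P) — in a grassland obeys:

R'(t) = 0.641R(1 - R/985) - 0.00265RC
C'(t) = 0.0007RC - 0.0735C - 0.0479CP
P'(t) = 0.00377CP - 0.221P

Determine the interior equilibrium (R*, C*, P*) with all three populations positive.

From dP/dt = 0: 0.00377C* = 0.221, so C* = 58.6.
From dR/dt = 0: 0.641(1 - R*/985) = 0.00265·58.6, giving R* = 985·(1 - 0.242) = 746.
From dC/dt = 0: 0.0007·746 - 0.0735 = 0.0479P*, so P* = 0.449/0.0479 = 9.37.

R* ≈ 746, C* ≈ 58.6, P* ≈ 9.37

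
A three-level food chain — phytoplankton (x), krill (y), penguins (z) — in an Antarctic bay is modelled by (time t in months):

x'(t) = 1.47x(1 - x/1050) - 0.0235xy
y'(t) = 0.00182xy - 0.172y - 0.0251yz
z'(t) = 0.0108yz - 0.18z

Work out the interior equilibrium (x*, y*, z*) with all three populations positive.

x* ≈ 770, y* ≈ 16.7, z* ≈ 49

From dz/dt = 0: 0.0108y* = 0.18, so y* = 16.7.
From dx/dt = 0: 1.47(1 - x*/1050) = 0.0235·16.7, giving x* = 1050·(1 - 0.266) = 770.
From dy/dt = 0: 0.00182·770 - 0.172 = 0.0251z*, so z* = 1.23/0.0251 = 49.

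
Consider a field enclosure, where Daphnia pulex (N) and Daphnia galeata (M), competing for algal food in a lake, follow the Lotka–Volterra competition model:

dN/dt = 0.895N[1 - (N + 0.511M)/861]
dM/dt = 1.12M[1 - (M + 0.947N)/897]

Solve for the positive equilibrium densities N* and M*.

N* ≈ 780, M* ≈ 158

Setting both brackets to zero gives the nullclines N + 0.511M = 861 and 0.947N + M = 897.
Substituting M = 897 - 0.947N into the first: N(1 - 0.511·0.947) = 861 - 0.511·897.
So N* = 403/0.516 = 780, and then M* = 897 - 0.947·780 = 158.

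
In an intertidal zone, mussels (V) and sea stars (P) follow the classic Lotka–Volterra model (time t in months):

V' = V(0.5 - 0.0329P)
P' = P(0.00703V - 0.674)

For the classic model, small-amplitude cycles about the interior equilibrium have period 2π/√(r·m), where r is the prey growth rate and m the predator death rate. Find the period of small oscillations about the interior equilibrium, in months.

T ≈ 10.8 months

Here r = 0.5 and m = 0.674, so r·m = 0.337.
ω = √0.337 = 0.581 per month, hence T = 2π/ω ≈ 10.8 months.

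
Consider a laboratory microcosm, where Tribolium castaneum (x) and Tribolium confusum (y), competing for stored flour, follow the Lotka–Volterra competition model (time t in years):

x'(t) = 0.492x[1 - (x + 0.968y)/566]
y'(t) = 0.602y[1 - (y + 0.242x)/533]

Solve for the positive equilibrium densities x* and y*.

Setting both brackets to zero gives the nullclines x + 0.968y = 566 and 0.242x + y = 533.
Substituting y = 533 - 0.242x into the first: x(1 - 0.968·0.242) = 566 - 0.968·533.
So x* = 50.1/0.766 = 65.4, and then y* = 533 - 0.242·65.4 = 517.

x* ≈ 65.4, y* ≈ 517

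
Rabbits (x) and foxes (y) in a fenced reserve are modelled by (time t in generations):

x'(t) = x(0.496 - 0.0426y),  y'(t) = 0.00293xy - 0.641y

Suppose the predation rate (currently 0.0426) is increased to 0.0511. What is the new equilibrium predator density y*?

At the interior fixed point, setting dx/dt = 0 with x > 0 fixes y* = (prey growth rate)/(xy coefficient) — independent of the other coefficients.
With the change, y* = 0.496/0.0511 = 9.71; it falls from 11.6.

y* ≈ 9.71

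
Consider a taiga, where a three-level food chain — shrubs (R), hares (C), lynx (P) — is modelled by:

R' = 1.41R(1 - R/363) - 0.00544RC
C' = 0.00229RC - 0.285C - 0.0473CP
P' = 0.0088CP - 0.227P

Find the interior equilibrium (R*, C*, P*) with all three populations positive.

R* ≈ 327, C* ≈ 25.8, P* ≈ 9.8

From dP/dt = 0: 0.0088C* = 0.227, so C* = 25.8.
From dR/dt = 0: 1.41(1 - R*/363) = 0.00544·25.8, giving R* = 363·(1 - 0.0995) = 327.
From dC/dt = 0: 0.00229·327 - 0.285 = 0.0473P*, so P* = 0.464/0.0473 = 9.8.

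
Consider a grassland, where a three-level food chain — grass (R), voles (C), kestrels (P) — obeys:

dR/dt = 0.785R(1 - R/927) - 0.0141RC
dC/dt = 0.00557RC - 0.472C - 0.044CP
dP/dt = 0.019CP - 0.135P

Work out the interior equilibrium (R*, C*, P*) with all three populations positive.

From dP/dt = 0: 0.019C* = 0.135, so C* = 7.11.
From dR/dt = 0: 0.785(1 - R*/927) = 0.0141·7.11, giving R* = 927·(1 - 0.128) = 809.
From dC/dt = 0: 0.00557·809 - 0.472 = 0.044P*, so P* = 4.03/0.044 = 91.6.

R* ≈ 809, C* ≈ 7.11, P* ≈ 91.6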